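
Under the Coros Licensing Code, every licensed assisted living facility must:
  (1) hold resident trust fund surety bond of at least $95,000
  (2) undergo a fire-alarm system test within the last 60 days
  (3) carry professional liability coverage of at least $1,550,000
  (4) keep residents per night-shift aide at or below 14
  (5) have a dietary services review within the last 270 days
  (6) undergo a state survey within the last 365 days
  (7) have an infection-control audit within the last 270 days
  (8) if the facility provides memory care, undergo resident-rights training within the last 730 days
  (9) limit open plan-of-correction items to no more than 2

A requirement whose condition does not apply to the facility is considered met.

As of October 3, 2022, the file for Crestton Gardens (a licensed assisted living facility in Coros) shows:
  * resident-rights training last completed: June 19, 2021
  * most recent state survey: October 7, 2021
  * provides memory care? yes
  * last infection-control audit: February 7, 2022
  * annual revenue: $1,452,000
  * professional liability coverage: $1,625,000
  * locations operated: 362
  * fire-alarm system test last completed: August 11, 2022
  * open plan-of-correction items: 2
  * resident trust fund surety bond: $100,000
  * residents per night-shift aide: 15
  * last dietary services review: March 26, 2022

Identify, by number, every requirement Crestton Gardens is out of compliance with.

4

1. resident trust fund surety bond $100,000 ≥ $95,000 → met
2. fire-alarm system test 53 days ago vs limit 60 → met
3. professional liability coverage $1,625,000 ≥ $1,550,000 → met
4. residents per night-shift aide 15 > 14 → not met
5. dietary services review 191 days ago vs limit 270 → met
6. state survey 361 days ago vs limit 365 → met
7. infection-control audit 238 days ago vs limit 270 → met
8. condition 'provides memory care' holds; resident-rights training 471 days ago vs limit 730 → met
9. open plan-of-correction items 2 ≤ 2 → met
Not met: 4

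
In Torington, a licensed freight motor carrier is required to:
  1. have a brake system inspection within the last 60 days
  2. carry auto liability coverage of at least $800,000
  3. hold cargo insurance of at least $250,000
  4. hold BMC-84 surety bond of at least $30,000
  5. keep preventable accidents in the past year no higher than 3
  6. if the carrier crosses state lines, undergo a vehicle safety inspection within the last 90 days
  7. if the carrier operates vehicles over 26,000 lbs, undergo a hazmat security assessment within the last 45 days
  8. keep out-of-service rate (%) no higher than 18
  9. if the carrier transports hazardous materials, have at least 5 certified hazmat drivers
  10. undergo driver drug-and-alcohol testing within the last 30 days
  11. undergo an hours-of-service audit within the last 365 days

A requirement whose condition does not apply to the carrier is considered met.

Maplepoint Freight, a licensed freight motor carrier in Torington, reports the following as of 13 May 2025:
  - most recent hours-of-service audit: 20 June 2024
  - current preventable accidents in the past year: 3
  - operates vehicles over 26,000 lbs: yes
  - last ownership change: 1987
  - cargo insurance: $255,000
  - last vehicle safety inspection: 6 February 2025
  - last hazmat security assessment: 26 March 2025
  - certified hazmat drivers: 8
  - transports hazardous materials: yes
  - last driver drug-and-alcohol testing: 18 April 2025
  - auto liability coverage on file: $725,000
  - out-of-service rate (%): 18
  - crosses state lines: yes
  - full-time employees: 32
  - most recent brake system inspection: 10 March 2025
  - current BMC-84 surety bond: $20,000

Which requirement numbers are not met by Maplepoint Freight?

1. brake system inspection 64 days ago vs limit 60 → not met
2. auto liability coverage $725,000 < $800,000 → not met
3. cargo insurance $255,000 ≥ $250,000 → met
4. BMC-84 surety bond $20,000 < $30,000 → not met
5. preventable accidents in the past year 3 ≤ 3 → met
6. condition 'crosses state lines' holds; vehicle safety inspection 96 days ago vs limit 90 → not met
7. condition 'operates vehicles over 26,000 lbs' holds; hazmat security assessment 48 days ago vs limit 45 → not met
8. out-of-service rate (%) 18 ≤ 18 → met
9. condition 'transports hazardous materials' holds; certified hazmat drivers 8 ≥ 5 → met
10. driver drug-and-alcohol testing 25 days ago vs limit 30 → met
11. hours-of-service audit 327 days ago vs limit 365 → met
Not met: 1, 2, 4, 6, 7

1, 2, 4, 6, 7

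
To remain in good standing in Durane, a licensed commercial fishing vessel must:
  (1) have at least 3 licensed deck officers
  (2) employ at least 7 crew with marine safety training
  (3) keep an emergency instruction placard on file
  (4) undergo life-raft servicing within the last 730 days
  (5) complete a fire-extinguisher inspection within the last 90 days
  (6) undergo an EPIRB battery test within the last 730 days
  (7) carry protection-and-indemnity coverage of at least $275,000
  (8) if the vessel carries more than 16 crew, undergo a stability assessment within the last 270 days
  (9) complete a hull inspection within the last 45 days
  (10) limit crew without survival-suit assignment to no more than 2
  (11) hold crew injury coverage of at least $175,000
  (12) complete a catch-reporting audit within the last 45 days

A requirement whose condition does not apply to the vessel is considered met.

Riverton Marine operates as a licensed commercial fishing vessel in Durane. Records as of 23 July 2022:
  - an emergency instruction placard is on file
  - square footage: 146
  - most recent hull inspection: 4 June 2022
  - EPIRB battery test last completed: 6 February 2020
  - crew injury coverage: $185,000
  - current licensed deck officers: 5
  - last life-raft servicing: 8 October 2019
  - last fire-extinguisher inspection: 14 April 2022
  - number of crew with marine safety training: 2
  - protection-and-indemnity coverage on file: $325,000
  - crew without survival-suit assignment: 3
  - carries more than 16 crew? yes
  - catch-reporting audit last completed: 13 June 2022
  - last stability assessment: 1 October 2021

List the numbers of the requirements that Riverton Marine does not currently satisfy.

1. licensed deck officers 5 ≥ 3 → met
2. crew with marine safety training 2 < 7 → not met
3. emergency instruction placard present → met
4. life-raft servicing 1019 days ago vs limit 730 → not met
5. fire-extinguisher inspection 100 days ago vs limit 90 → not met
6. EPIRB battery test 898 days ago vs limit 730 → not met
7. protection-and-indemnity coverage $325,000 ≥ $275,000 → met
8. condition 'carries more than 16 crew' holds; stability assessment 295 days ago vs limit 270 → not met
9. hull inspection 49 days ago vs limit 45 → not met
10. crew without survival-suit assignment 3 > 2 → not met
11. crew injury coverage $185,000 ≥ $175,000 → met
12. catch-reporting audit 40 days ago vs limit 45 → met
Not met: 2, 4, 5, 6, 8, 9, 10

2, 4, 5, 6, 8, 9, 10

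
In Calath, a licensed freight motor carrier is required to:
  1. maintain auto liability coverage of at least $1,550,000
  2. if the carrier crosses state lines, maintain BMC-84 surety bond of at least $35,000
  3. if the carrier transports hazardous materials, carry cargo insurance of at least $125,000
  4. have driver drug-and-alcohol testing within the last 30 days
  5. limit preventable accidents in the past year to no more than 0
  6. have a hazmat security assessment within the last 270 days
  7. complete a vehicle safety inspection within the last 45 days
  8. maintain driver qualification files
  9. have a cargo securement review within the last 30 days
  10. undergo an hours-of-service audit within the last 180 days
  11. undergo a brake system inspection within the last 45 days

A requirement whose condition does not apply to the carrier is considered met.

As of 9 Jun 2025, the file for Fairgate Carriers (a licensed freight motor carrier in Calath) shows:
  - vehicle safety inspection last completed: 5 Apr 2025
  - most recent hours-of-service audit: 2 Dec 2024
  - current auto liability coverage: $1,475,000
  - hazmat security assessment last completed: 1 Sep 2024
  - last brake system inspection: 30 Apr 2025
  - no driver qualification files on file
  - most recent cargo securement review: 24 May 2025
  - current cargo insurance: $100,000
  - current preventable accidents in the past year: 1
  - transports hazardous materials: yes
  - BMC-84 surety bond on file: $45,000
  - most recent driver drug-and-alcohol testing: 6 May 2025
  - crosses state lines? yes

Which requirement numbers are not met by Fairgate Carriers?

1. auto liability coverage $1,475,000 < $1,550,000 → not met
2. condition 'crosses state lines' holds; BMC-84 surety bond $45,000 ≥ $35,000 → met
3. condition 'transports hazardous materials' holds; cargo insurance $100,000 < $125,000 → not met
4. driver drug-and-alcohol testing 34 days ago vs limit 30 → not met
5. preventable accidents in the past year 1 > 0 → not met
6. hazmat security assessment 281 days ago vs limit 270 → not met
7. vehicle safety inspection 65 days ago vs limit 45 → not met
8. driver qualification files absent → not met
9. cargo securement review 16 days ago vs limit 30 → met
10. hours-of-service audit 189 days ago vs limit 180 → not met
11. brake system inspection 40 days ago vs limit 45 → met
Not met: 1, 3, 4, 5, 6, 7, 8, 10

1, 3, 4, 5, 6, 7, 8, 10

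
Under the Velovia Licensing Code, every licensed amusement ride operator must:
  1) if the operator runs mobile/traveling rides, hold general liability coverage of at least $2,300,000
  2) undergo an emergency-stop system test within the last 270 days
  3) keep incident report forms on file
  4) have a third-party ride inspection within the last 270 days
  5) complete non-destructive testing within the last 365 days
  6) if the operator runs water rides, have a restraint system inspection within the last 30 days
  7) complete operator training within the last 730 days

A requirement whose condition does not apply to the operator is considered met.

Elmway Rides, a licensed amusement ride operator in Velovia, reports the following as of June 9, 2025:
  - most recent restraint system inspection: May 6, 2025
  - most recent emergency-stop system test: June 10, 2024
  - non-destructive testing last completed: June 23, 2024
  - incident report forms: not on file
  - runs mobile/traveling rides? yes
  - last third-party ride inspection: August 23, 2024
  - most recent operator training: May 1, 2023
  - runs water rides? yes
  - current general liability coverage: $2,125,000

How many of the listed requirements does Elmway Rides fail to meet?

6

1. condition 'runs mobile/traveling rides' holds; general liability coverage $2,125,000 < $2,300,000 → not met
2. emergency-stop system test 364 days ago vs limit 270 → not met
3. incident report forms absent → not met
4. third-party ride inspection 290 days ago vs limit 270 → not met
5. non-destructive testing 351 days ago vs limit 365 → met
6. condition 'runs water rides' holds; restraint system inspection 34 days ago vs limit 30 → not met
7. operator training 770 days ago vs limit 730 → not met
Not met: 6 of 7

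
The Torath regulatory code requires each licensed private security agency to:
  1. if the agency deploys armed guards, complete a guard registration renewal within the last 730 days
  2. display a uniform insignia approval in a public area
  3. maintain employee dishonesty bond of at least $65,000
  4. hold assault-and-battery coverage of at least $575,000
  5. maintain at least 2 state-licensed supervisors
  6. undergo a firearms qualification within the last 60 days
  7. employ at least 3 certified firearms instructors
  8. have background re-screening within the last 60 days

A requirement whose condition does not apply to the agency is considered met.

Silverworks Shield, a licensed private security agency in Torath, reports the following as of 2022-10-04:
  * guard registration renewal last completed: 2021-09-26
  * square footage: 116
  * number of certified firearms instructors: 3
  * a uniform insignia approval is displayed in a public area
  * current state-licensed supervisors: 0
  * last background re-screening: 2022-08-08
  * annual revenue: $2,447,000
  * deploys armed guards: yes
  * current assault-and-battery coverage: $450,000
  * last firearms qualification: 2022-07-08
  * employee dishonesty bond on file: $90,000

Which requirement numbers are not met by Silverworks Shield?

1. condition 'deploys armed guards' holds; guard registration renewal 373 days ago vs limit 730 → met
2. uniform insignia approval present → met
3. employee dishonesty bond $90,000 ≥ $65,000 → met
4. assault-and-battery coverage $450,000 < $575,000 → not met
5. state-licensed supervisors 0 < 2 → not met
6. firearms qualification 88 days ago vs limit 60 → not met
7. certified firearms instructors 3 ≥ 3 → met
8. background re-screening 57 days ago vs limit 60 → met
Not met: 4, 5, 6

4, 5, 6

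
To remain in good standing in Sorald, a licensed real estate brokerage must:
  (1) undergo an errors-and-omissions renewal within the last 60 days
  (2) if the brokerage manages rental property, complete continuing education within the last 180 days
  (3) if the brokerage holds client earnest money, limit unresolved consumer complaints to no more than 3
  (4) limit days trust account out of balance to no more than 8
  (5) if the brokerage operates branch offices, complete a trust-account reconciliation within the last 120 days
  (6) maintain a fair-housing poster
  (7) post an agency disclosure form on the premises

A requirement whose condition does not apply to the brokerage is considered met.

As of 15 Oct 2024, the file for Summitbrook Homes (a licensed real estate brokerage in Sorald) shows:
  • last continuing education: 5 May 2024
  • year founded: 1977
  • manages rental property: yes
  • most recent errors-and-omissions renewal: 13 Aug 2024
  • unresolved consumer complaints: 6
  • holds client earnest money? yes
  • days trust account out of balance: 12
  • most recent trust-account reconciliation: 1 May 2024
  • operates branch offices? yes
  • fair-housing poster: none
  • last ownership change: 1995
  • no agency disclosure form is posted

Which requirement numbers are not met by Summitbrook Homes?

1, 3, 4, 5, 6, 7

1. errors-and-omissions renewal 63 days ago vs limit 60 → not met
2. condition 'manages rental property' holds; continuing education 163 days ago vs limit 180 → met
3. condition 'holds client earnest money' holds; unresolved consumer complaints 6 > 3 → not met
4. days trust account out of balance 12 > 8 → not met
5. condition 'operates branch offices' holds; trust-account reconciliation 167 days ago vs limit 120 → not met
6. fair-housing poster absent → not met
7. agency disclosure form absent → not met
Not met: 1, 3, 4, 5, 6, 7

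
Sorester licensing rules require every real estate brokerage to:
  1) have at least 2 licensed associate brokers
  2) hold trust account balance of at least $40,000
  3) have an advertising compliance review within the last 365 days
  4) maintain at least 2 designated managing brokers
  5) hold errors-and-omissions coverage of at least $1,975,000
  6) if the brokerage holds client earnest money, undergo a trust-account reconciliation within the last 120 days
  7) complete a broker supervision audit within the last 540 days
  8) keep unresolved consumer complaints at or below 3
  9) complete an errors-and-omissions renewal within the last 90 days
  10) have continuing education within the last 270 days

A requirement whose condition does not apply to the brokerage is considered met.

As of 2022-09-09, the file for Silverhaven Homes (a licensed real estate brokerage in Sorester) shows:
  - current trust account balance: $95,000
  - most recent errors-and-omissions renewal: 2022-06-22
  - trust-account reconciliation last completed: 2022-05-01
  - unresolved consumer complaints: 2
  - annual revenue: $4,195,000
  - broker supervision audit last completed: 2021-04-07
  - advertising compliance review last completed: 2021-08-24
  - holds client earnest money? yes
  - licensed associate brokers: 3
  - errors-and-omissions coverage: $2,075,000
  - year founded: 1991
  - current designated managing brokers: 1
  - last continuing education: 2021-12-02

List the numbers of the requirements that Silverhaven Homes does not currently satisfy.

3, 4, 6, 10

1. licensed associate brokers 3 ≥ 2 → met
2. trust account balance $95,000 ≥ $40,000 → met
3. advertising compliance review 381 days ago vs limit 365 → not met
4. designated managing brokers 1 < 2 → not met
5. errors-and-omissions coverage $2,075,000 ≥ $1,975,000 → met
6. condition 'holds client earnest money' holds; trust-account reconciliation 131 days ago vs limit 120 → not met
7. broker supervision audit 520 days ago vs limit 540 → met
8. unresolved consumer complaints 2 ≤ 3 → met
9. errors-and-omissions renewal 79 days ago vs limit 90 → met
10. continuing education 281 days ago vs limit 270 → not met
Not met: 3, 4, 6, 10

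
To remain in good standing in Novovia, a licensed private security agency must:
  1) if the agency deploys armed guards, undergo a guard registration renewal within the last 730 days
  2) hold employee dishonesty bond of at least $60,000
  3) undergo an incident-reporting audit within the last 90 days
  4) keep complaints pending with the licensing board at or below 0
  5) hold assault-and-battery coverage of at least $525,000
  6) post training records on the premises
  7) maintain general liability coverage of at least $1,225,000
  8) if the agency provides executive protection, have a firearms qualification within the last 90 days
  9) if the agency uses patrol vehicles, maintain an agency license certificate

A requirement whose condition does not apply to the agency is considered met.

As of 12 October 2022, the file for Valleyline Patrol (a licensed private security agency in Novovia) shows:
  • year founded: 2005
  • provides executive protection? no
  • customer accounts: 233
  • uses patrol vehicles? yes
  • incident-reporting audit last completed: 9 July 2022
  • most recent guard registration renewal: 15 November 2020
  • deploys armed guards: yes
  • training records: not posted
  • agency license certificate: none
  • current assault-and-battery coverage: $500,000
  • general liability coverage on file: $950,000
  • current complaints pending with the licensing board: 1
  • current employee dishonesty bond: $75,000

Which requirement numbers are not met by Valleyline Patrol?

1. condition 'deploys armed guards' holds; guard registration renewal 696 days ago vs limit 730 → met
2. employee dishonesty bond $75,000 ≥ $60,000 → met
3. incident-reporting audit 95 days ago vs limit 90 → not met
4. complaints pending with the licensing board 1 > 0 → not met
5. assault-and-battery coverage $500,000 < $525,000 → not met
6. training records absent → not met
7. general liability coverage $950,000 < $1,225,000 → not met
8. condition 'provides executive protection' does not hold → requirement n/a → met
9. condition 'uses patrol vehicles' holds; agency license certificate absent → not met
Not met: 3, 4, 5, 6, 7, 9

3, 4, 5, 6, 7, 9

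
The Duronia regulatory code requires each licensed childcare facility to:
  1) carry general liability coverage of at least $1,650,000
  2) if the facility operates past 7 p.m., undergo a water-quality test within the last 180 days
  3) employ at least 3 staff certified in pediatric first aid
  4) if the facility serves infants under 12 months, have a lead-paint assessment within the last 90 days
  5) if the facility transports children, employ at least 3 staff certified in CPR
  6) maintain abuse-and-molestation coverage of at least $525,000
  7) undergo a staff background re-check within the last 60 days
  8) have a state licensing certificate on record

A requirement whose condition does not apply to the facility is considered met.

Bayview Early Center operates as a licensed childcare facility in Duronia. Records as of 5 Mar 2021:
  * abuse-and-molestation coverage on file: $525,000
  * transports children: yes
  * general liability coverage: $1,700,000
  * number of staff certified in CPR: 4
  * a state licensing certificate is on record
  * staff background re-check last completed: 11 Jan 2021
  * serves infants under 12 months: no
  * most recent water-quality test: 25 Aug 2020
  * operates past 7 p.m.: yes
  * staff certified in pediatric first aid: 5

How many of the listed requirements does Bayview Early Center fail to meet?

1

1. general liability coverage $1,700,000 ≥ $1,650,000 → met
2. condition 'operates past 7 p.m.' holds; water-quality test 192 days ago vs limit 180 → not met
3. staff certified in pediatric first aid 5 ≥ 3 → met
4. condition 'serves infants under 12 months' does not hold → requirement n/a → met
5. condition 'transports children' holds; staff certified in CPR 4 ≥ 3 → met
6. abuse-and-molestation coverage $525,000 ≥ $525,000 → met
7. staff background re-check 53 days ago vs limit 60 → met
8. state licensing certificate present → met
Not met: 1 of 8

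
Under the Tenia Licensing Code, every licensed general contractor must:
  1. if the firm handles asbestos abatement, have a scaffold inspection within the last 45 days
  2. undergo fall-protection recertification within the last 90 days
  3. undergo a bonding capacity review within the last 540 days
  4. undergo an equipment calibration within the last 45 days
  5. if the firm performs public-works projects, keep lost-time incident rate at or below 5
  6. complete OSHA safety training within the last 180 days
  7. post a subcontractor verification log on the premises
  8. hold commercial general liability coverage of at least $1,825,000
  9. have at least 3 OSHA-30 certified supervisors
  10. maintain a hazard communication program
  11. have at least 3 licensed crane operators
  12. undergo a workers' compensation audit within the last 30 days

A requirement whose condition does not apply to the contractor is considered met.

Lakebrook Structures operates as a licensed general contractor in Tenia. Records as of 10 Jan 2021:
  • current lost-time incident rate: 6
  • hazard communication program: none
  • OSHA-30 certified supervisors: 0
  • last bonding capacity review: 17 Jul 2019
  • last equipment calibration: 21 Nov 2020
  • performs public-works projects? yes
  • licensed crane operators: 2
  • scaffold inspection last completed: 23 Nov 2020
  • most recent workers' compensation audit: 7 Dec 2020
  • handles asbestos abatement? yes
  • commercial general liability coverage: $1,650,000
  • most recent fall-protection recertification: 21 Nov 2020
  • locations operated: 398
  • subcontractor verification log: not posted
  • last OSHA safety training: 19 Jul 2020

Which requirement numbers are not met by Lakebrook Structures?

1, 3, 4, 5, 7, 8, 9, 10, 11, 12

1. condition 'handles asbestos abatement' holds; scaffold inspection 48 days ago vs limit 45 → not met
2. fall-protection recertification 50 days ago vs limit 90 → met
3. bonding capacity review 543 days ago vs limit 540 → not met
4. equipment calibration 50 days ago vs limit 45 → not met
5. condition 'performs public-works projects' holds; lost-time incident rate 6 > 5 → not met
6. OSHA safety training 175 days ago vs limit 180 → met
7. subcontractor verification log absent → not met
8. commercial general liability coverage $1,650,000 < $1,825,000 → not met
9. OSHA-30 certified supervisors 0 < 3 → not met
10. hazard communication program absent → not met
11. licensed crane operators 2 < 3 → not met
12. workers' compensation audit 34 days ago vs limit 30 → not met
Not met: 1, 3, 4, 5, 7, 8, 9, 10, 11, 12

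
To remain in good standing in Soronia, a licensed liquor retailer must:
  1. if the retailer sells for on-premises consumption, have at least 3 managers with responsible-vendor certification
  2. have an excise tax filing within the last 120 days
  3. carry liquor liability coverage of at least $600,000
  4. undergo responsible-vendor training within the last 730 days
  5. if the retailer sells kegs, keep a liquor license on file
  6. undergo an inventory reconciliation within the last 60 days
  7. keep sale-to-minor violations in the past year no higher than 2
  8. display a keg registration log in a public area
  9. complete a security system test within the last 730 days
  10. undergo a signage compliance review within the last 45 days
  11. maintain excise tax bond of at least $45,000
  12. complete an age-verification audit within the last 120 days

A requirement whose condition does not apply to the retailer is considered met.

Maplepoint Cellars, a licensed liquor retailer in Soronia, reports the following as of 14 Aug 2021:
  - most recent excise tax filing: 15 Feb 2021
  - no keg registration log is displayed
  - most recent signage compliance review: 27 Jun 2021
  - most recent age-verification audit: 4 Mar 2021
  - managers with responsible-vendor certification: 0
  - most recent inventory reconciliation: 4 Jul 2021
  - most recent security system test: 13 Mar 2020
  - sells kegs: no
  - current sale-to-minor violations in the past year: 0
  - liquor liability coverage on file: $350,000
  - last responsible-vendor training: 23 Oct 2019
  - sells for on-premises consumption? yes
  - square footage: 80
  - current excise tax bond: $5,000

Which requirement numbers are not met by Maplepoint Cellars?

1, 2, 3, 8, 10, 11, 12

1. condition 'sells for on-premises consumption' holds; managers with responsible-vendor certification 0 < 3 → not met
2. excise tax filing 180 days ago vs limit 120 → not met
3. liquor liability coverage $350,000 < $600,000 → not met
4. responsible-vendor training 661 days ago vs limit 730 → met
5. condition 'sells kegs' does not hold → requirement n/a → met
6. inventory reconciliation 41 days ago vs limit 60 → met
7. sale-to-minor violations in the past year 0 ≤ 2 → met
8. keg registration log absent → not met
9. security system test 519 days ago vs limit 730 → met
10. signage compliance review 48 days ago vs limit 45 → not met
11. excise tax bond $5,000 < $45,000 → not met
12. age-verification audit 163 days ago vs limit 120 → not met
Not met: 1, 2, 3, 8, 10, 11, 12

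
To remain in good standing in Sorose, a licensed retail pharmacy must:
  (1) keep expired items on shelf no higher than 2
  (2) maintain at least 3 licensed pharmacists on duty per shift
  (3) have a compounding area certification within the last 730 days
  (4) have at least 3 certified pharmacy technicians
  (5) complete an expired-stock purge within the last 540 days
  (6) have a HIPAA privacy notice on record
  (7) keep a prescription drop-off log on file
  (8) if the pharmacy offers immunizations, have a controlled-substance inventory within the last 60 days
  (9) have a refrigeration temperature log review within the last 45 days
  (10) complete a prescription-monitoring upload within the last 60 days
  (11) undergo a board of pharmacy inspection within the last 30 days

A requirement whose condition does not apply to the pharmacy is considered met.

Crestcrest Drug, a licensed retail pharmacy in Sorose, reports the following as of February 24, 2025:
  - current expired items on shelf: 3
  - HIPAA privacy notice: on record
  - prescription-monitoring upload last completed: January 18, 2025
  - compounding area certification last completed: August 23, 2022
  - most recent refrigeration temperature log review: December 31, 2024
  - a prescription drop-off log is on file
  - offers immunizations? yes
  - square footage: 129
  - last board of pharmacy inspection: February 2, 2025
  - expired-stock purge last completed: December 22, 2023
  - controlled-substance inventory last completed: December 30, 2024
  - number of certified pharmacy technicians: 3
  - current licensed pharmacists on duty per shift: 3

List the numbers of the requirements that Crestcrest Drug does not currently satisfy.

1. expired items on shelf 3 > 2 → not met
2. licensed pharmacists on duty per shift 3 ≥ 3 → met
3. compounding area certification 916 days ago vs limit 730 → not met
4. certified pharmacy technicians 3 ≥ 3 → met
5. expired-stock purge 430 days ago vs limit 540 → met
6. HIPAA privacy notice present → met
7. prescription drop-off log present → met
8. condition 'offers immunizations' holds; controlled-substance inventory 56 days ago vs limit 60 → met
9. refrigeration temperature log review 55 days ago vs limit 45 → not met
10. prescription-monitoring upload 37 days ago vs limit 60 → met
11. board of pharmacy inspection 22 days ago vs limit 30 → met
Not met: 1, 3, 9

1, 3, 9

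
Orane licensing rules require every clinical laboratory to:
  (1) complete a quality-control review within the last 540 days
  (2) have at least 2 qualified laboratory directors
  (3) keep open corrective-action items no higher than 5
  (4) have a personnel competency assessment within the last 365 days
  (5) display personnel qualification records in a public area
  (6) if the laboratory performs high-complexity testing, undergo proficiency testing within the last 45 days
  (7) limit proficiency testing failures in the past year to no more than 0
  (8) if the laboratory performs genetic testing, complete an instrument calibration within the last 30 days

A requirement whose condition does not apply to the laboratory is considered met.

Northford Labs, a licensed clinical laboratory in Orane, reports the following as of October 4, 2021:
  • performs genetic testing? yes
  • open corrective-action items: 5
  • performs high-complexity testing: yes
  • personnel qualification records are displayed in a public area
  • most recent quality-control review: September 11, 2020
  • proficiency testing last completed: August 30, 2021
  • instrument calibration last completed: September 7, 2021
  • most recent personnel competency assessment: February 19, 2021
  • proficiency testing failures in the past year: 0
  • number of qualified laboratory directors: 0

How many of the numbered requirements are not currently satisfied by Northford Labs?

1

1. quality-control review 388 days ago vs limit 540 → met
2. qualified laboratory directors 0 < 2 → not met
3. open corrective-action items 5 ≤ 5 → met
4. personnel competency assessment 227 days ago vs limit 365 → met
5. personnel qualification records present → met
6. condition 'performs high-complexity testing' holds; proficiency testing 35 days ago vs limit 45 → met
7. proficiency testing failures in the past year 0 ≤ 0 → met
8. condition 'performs genetic testing' holds; instrument calibration 27 days ago vs limit 30 → met
Not met: 1 of 8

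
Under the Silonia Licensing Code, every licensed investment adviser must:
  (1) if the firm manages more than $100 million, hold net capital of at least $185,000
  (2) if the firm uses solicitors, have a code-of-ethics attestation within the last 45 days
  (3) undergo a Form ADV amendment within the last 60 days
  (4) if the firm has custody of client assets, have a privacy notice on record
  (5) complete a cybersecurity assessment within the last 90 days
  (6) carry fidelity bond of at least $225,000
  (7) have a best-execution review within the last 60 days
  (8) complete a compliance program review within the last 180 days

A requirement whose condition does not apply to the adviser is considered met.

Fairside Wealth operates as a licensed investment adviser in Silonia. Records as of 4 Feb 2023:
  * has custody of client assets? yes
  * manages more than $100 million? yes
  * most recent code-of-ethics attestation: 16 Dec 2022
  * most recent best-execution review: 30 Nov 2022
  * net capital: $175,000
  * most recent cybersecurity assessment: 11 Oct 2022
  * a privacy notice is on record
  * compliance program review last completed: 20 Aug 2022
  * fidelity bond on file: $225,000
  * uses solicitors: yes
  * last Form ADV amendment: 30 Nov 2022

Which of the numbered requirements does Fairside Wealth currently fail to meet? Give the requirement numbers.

1, 2, 3, 5, 7

1. condition 'manages more than $100 million' holds; net capital $175,000 < $185,000 → not met
2. condition 'uses solicitors' holds; code-of-ethics attestation 50 days ago vs limit 45 → not met
3. Form ADV amendment 66 days ago vs limit 60 → not met
4. condition 'has custody of client assets' holds; privacy notice present → met
5. cybersecurity assessment 116 days ago vs limit 90 → not met
6. fidelity bond $225,000 ≥ $225,000 → met
7. best-execution review 66 days ago vs limit 60 → not met
8. compliance program review 168 days ago vs limit 180 → met
Not met: 1, 2, 3, 5, 7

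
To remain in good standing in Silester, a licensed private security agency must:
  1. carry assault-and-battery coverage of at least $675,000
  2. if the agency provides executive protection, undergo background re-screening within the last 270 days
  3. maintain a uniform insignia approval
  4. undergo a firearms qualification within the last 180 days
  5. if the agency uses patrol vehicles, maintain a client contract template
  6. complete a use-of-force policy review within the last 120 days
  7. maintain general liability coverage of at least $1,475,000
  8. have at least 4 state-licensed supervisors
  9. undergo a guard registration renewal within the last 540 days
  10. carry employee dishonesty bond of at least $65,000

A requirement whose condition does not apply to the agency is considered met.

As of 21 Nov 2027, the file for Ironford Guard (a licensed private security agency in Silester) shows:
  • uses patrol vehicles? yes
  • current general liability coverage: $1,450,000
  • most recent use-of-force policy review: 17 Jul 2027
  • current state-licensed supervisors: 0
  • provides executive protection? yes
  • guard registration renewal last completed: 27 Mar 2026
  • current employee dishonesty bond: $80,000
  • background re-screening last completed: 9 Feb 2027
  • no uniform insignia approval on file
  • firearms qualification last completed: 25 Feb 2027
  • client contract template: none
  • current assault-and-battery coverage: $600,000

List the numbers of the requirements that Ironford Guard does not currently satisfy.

1, 2, 3, 4, 5, 6, 7, 8, 9

1. assault-and-battery coverage $600,000 < $675,000 → not met
2. condition 'provides executive protection' holds; background re-screening 285 days ago vs limit 270 → not met
3. uniform insignia approval absent → not met
4. firearms qualification 269 days ago vs limit 180 → not met
5. condition 'uses patrol vehicles' holds; client contract template absent → not met
6. use-of-force policy review 127 days ago vs limit 120 → not met
7. general liability coverage $1,450,000 < $1,475,000 → not met
8. state-licensed supervisors 0 < 4 → not met
9. guard registration renewal 604 days ago vs limit 540 → not met
10. employee dishonesty bond $80,000 ≥ $65,000 → met
Not met: 1, 2, 3, 4, 5, 6, 7, 8, 9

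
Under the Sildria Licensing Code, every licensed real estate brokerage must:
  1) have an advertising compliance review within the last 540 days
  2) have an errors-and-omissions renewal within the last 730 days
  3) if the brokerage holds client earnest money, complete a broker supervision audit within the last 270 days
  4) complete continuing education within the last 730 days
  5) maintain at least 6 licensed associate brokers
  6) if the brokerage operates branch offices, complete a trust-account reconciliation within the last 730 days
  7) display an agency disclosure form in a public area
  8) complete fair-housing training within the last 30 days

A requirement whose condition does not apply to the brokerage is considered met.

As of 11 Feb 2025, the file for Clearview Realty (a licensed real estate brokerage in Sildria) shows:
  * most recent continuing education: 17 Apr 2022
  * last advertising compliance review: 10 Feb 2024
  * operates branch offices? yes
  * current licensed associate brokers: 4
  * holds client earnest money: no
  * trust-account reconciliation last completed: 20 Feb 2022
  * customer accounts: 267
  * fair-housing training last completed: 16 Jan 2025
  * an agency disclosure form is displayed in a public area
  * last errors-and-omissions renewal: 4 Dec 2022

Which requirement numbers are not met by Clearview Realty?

2, 4, 5, 6

1. advertising compliance review 367 days ago vs limit 540 → met
2. errors-and-omissions renewal 800 days ago vs limit 730 → not met
3. condition 'holds client earnest money' does not hold → requirement n/a → met
4. continuing education 1031 days ago vs limit 730 → not met
5. licensed associate brokers 4 < 6 → not met
6. condition 'operates branch offices' holds; trust-account reconciliation 1087 days ago vs limit 730 → not met
7. agency disclosure form present → met
8. fair-housing training 26 days ago vs limit 30 → met
Not met: 2, 4, 5, 6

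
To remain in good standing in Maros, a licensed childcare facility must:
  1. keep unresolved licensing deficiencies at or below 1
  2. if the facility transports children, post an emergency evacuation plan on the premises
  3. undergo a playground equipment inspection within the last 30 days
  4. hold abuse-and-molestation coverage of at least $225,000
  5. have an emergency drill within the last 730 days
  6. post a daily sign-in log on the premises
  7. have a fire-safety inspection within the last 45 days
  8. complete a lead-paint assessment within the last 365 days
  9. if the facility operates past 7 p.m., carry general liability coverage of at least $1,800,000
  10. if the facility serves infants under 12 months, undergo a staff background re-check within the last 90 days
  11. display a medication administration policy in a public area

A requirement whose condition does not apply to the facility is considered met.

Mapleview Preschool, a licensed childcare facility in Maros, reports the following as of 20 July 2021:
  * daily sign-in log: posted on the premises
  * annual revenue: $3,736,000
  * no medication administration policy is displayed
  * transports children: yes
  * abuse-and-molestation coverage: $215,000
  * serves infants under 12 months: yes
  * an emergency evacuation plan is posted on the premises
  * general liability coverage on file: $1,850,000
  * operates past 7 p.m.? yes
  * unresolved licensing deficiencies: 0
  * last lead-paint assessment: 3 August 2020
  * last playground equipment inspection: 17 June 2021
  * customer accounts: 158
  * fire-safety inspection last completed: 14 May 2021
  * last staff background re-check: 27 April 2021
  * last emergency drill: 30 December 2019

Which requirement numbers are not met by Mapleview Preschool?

1. unresolved licensing deficiencies 0 ≤ 1 → met
2. condition 'transports children' holds; emergency evacuation plan present → met
3. playground equipment inspection 33 days ago vs limit 30 → not met
4. abuse-and-molestation coverage $215,000 < $225,000 → not met
5. emergency drill 568 days ago vs limit 730 → met
6. daily sign-in log present → met
7. fire-safety inspection 67 days ago vs limit 45 → not met
8. lead-paint assessment 351 days ago vs limit 365 → met
9. condition 'operates past 7 p.m.' holds; general liability coverage $1,850,000 ≥ $1,800,000 → met
10. condition 'serves infants under 12 months' holds; staff background re-check 84 days ago vs limit 90 → met
11. medication administration policy absent → not met
Not met: 3, 4, 7, 11

3, 4, 7, 11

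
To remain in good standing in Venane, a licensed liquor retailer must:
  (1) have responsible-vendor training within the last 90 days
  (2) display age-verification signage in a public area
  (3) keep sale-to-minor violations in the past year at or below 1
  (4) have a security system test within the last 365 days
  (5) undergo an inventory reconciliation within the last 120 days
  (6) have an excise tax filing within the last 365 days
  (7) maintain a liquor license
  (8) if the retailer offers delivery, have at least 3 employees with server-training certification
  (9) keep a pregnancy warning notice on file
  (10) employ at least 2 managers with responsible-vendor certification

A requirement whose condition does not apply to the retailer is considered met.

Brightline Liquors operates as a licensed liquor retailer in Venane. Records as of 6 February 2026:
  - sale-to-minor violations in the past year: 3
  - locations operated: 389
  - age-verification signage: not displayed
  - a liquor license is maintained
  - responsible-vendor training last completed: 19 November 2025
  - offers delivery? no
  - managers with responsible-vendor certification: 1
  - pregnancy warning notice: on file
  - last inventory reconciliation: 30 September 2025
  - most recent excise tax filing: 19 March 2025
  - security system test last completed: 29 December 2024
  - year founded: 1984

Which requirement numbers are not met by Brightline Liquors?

1. responsible-vendor training 79 days ago vs limit 90 → met
2. age-verification signage absent → not met
3. sale-to-minor violations in the past year 3 > 1 → not met
4. security system test 404 days ago vs limit 365 → not met
5. inventory reconciliation 129 days ago vs limit 120 → not met
6. excise tax filing 324 days ago vs limit 365 → met
7. liquor license present → met
8. condition 'offers delivery' does not hold → requirement n/a → met
9. pregnancy warning notice present → met
10. managers with responsible-vendor certification 1 < 2 → not met
Not met: 2, 3, 4, 5, 10

2, 3, 4, 5, 10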